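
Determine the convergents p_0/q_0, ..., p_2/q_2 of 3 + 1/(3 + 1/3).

Using the convergent recurrence p_i = a_i*p_{i-1} + p_{i-2}, q_i = a_i*q_{i-1} + q_{i-2} with p_{-2}=0, p_{-1}=1, q_{-2}=1, q_{-1}=0:
  i=0: a_0=3, p_0 = 3*1 + 0 = 3, q_0 = 3*0 + 1 = 1.
  i=1: a_1=3, p_1 = 3*3 + 1 = 10, q_1 = 3*1 + 0 = 3.
  i=2: a_2=3, p_2 = 3*10 + 3 = 33, q_2 = 3*3 + 1 = 10.

3/1, 10/3, 33/10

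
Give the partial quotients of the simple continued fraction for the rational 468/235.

Run the Euclidean algorithm on 468 and 235; the successive quotients are the partial quotients a_0, a_1, ... (each step inverts the fractional part left over by the previous one):
  468 = 1*235 + 233, so a_0 = 1.
  235 = 1*233 + 2, so a_1 = 1.
  233 = 116*2 + 1, so a_2 = 116.
  2 = 2*1 + 0, so a_3 = 2.
The remainder reaches 0 after 4 divisions, so the expansion has 4 partial quotients, read off in order.

[1; 1, 116, 2]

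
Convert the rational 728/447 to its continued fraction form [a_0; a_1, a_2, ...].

[1; 1, 1, 1, 2, 3, 1, 12]

Run the Euclidean algorithm on 728 and 447; the successive quotients are the partial quotients a_0, a_1, ... (each step inverts the fractional part left over by the previous one):
  728 = 1*447 + 281, so a_0 = 1.
  447 = 1*281 + 166, so a_1 = 1.
  281 = 1*166 + 115, so a_2 = 1.
  166 = 1*115 + 51, so a_3 = 1.
  115 = 2*51 + 13, so a_4 = 2.
  51 = 3*13 + 12, so a_5 = 3.
  13 = 1*12 + 1, so a_6 = 1.
  12 = 12*1 + 0, so a_7 = 12.
The remainder reaches 0 after 8 divisions, so the expansion has 8 partial quotients, read off in order.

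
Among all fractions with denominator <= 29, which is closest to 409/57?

122/17

Expand x = 409/57 as a continued fraction with the Euclidean algorithm:
  409 = 7*57 + 10, so a_0 = 7.
  57 = 5*10 + 7, so a_1 = 5.
  10 = 1*7 + 3, so a_2 = 1.
  7 = 2*3 + 1, so a_3 = 2.
  3 = 3*1 + 0, so a_4 = 3.
so x = [7; 5, 1, 2, 3].
Convergents (p_i = a_i*p_{i-1} + p_{i-2}, q_i = a_i*q_{i-1} + q_{i-2} with p_{-2}=0, p_{-1}=1, q_{-2}=1, q_{-1}=0), until the denominator exceeds 29:
  i=0: a_0=7, p_0 = 7*1 + 0 = 7, q_0 = 7*0 + 1 = 1.
  i=1: a_1=5, p_1 = 5*7 + 1 = 36, q_1 = 5*1 + 0 = 5.
  i=2: a_2=1, p_2 = 1*36 + 7 = 43, q_2 = 1*5 + 1 = 6.
  i=3: a_3=2, p_3 = 2*43 + 36 = 122, q_3 = 2*6 + 5 = 17.
  i=4: a_4=3, p_4 = 3*122 + 43 = 409, q_4 = 3*17 + 6 = 57.
q_4 = 57 > 29, so the last convergent with denominator <= 29 is p_3/q_3 = 122/17.
The closest fraction with denominator <= 29 is either p_3/q_3 or the intermediate fraction (k*p_3 + p_2)/(k*q_3 + q_2) with the largest k >= 1 whose denominator stays <= 29; these approach x as k grows, and every other convergent or intermediate fraction in range is farther away.
Largest k: floor((29 - q_2)/q_3) = floor((29 - 6)/17) = 1.
That gives (1*122 + 43)/(1*17 + 6) = 165/23.
Compare the errors: |x - 122/17| = |409*17 - 122*57|/(57*17) = 1/969, and |x - 165/23| = |409*23 - 165*57|/(57*23) = 2/1311.
Cross-multiplying, 1*1311 = 1311 < 1938 = 2*969, so 1/969 is smaller: the convergent 122/17 is closer to x than 165/23.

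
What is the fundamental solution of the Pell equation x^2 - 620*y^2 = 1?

(x, y) = (249, 10)

First expand sqrt(620) as a continued fraction. With x_i = (sqrt(620) + m_i)/d_i and (m_0, d_0) = (0, 1): a_0 = floor(sqrt(620)) = 24, since 24^2 = 576 <= 620 < 625 = 25^2.
Iterate m_{i+1} = d_i*a_i - m_i, d_{i+1} = (620 - m_{i+1}^2)/d_i, a_{i+1} = floor((a_0 + m_{i+1})/d_{i+1}):
  m_1 = 1*24 - 0 = 24, d_1 = (620 - 24^2)/1 = 44/1 = 44, a_1 = floor((24 + 24)/44) = 1.
  m_2 = 44*1 - 24 = 20, d_2 = (620 - 20^2)/44 = 220/44 = 5, a_2 = floor((24 + 20)/5) = 8.
  m_3 = 5*8 - 20 = 20, d_3 = (620 - 20^2)/5 = 220/5 = 44, a_3 = floor((24 + 20)/44) = 1.
  m_4 = 44*1 - 20 = 24, d_4 = (620 - 24^2)/44 = 44/44 = 1, a_4 = floor((24 + 24)/1) = 48.
  m_5 = 1*48 - 24 = 24, d_5 = (620 - 24^2)/1 = 44/1 = 44: (m_5, d_5) = (m_1, d_1) = (24, 44), so from here the quotients repeat a_1, ..., a_4; the period length is 4.
So sqrt(620) = [24; (1, 8, 1, 48)] with period length k = 4.
k is even, so the fundamental solution of x^2 - 620y^2 = 1 is (p_{k-1}, q_{k-1}) = (p_3, q_3); compute convergents through index 3.
Convergents (p_i = a_i*p_{i-1} + p_{i-2}, q_i = a_i*q_{i-1} + q_{i-2} with p_{-2}=0, p_{-1}=1, q_{-2}=1, q_{-1}=0):
  i=0: a_0=24, p_0 = 24*1 + 0 = 24, q_0 = 24*0 + 1 = 1.
  i=1: a_1=1, p_1 = 1*24 + 1 = 25, q_1 = 1*1 + 0 = 1.
  i=2: a_2=8, p_2 = 8*25 + 24 = 224, q_2 = 8*1 + 1 = 9.
  i=3: a_3=1, p_3 = 1*224 + 25 = 249, q_3 = 1*9 + 1 = 10.
Check: 249^2 - 620*10^2 = 62001 - 62000 = 1, so (x, y) = (249, 10) solves the equation, and by the theorem it is the least positive solution.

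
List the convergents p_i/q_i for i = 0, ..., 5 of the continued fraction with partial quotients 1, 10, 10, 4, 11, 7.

Using the convergent recurrence p_i = a_i*p_{i-1} + p_{i-2}, q_i = a_i*q_{i-1} + q_{i-2} with p_{-2}=0, p_{-1}=1, q_{-2}=1, q_{-1}=0:
  i=0: a_0=1, p_0 = 1*1 + 0 = 1, q_0 = 1*0 + 1 = 1.
  i=1: a_1=10, p_1 = 10*1 + 1 = 11, q_1 = 10*1 + 0 = 10.
  i=2: a_2=10, p_2 = 10*11 + 1 = 111, q_2 = 10*10 + 1 = 101.
  i=3: a_3=4, p_3 = 4*111 + 11 = 455, q_3 = 4*101 + 10 = 414.
  i=4: a_4=11, p_4 = 11*455 + 111 = 5116, q_4 = 11*414 + 101 = 4655.
  i=5: a_5=7, p_5 = 7*5116 + 455 = 36267, q_5 = 7*4655 + 414 = 32999.

1/1, 11/10, 111/101, 455/414, 5116/4655, 36267/32999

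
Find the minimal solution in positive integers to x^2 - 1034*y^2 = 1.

First expand sqrt(1034) as a continued fraction. With x_i = (sqrt(1034) + m_i)/d_i and (m_0, d_0) = (0, 1): a_0 = floor(sqrt(1034)) = 32, since 32^2 = 1024 <= 1034 < 1089 = 33^2.
Iterate m_{i+1} = d_i*a_i - m_i, d_{i+1} = (1034 - m_{i+1}^2)/d_i, a_{i+1} = floor((a_0 + m_{i+1})/d_{i+1}):
  m_1 = 1*32 - 0 = 32, d_1 = (1034 - 32^2)/1 = 10/1 = 10, a_1 = floor((32 + 32)/10) = 6.
  m_2 = 10*6 - 32 = 28, d_2 = (1034 - 28^2)/10 = 250/10 = 25, a_2 = floor((32 + 28)/25) = 2.
  m_3 = 25*2 - 28 = 22, d_3 = (1034 - 22^2)/25 = 550/25 = 22, a_3 = floor((32 + 22)/22) = 2.
  m_4 = 22*2 - 22 = 22, d_4 = (1034 - 22^2)/22 = 550/22 = 25, a_4 = floor((32 + 22)/25) = 2.
  m_5 = 25*2 - 22 = 28, d_5 = (1034 - 28^2)/25 = 250/25 = 10, a_5 = floor((32 + 28)/10) = 6.
  m_6 = 10*6 - 28 = 32, d_6 = (1034 - 32^2)/10 = 10/10 = 1, a_6 = floor((32 + 32)/1) = 64.
  m_7 = 1*64 - 32 = 32, d_7 = (1034 - 32^2)/1 = 10/1 = 10: (m_7, d_7) = (m_1, d_1) = (32, 10), so from here the quotients repeat a_1, ..., a_6; the period length is 6.
So sqrt(1034) = [32; (6, 2, 2, 2, 6, 64)] with period length k = 6.
k is even, so the fundamental solution of x^2 - 1034y^2 = 1 is (p_{k-1}, q_{k-1}) = (p_5, q_5); compute convergents through index 5.
Convergents (p_i = a_i*p_{i-1} + p_{i-2}, q_i = a_i*q_{i-1} + q_{i-2} with p_{-2}=0, p_{-1}=1, q_{-2}=1, q_{-1}=0):
  i=0: a_0=32, p_0 = 32*1 + 0 = 32, q_0 = 32*0 + 1 = 1.
  i=1: a_1=6, p_1 = 6*32 + 1 = 193, q_1 = 6*1 + 0 = 6.
  i=2: a_2=2, p_2 = 2*193 + 32 = 418, q_2 = 2*6 + 1 = 13.
  i=3: a_3=2, p_3 = 2*418 + 193 = 1029, q_3 = 2*13 + 6 = 32.
  i=4: a_4=2, p_4 = 2*1029 + 418 = 2476, q_4 = 2*32 + 13 = 77.
  i=5: a_5=6, p_5 = 6*2476 + 1029 = 15885, q_5 = 6*77 + 32 = 494.
Check: 15885^2 - 1034*494^2 = 252333225 - 252333224 = 1, so (x, y) = (15885, 494) solves the equation, and by the theorem it is the least positive solution.

(x, y) = (15885, 494)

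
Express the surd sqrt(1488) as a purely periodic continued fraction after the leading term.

[38; (1, 1, 2, 1, 5, 1, 2, 1, 1, 76)]

Write x_i = (sqrt(1488) + m_i)/d_i with (m_0, d_0) = (0, 1). a_0 = floor(sqrt(1488)) = 38, since 38^2 = 1444 <= 1488 < 1521 = 39^2.
Iterate m_{i+1} = d_i*a_i - m_i, d_{i+1} = (1488 - m_{i+1}^2)/d_i, a_{i+1} = floor((a_0 + m_{i+1})/d_{i+1}):
  m_1 = 1*38 - 0 = 38, d_1 = (1488 - 38^2)/1 = 44/1 = 44, a_1 = floor((38 + 38)/44) = 1.
  m_2 = 44*1 - 38 = 6, d_2 = (1488 - 6^2)/44 = 1452/44 = 33, a_2 = floor((38 + 6)/33) = 1.
  m_3 = 33*1 - 6 = 27, d_3 = (1488 - 27^2)/33 = 759/33 = 23, a_3 = floor((38 + 27)/23) = 2.
  m_4 = 23*2 - 27 = 19, d_4 = (1488 - 19^2)/23 = 1127/23 = 49, a_4 = floor((38 + 19)/49) = 1.
  m_5 = 49*1 - 19 = 30, d_5 = (1488 - 30^2)/49 = 588/49 = 12, a_5 = floor((38 + 30)/12) = 5.
  m_6 = 12*5 - 30 = 30, d_6 = (1488 - 30^2)/12 = 588/12 = 49, a_6 = floor((38 + 30)/49) = 1.
  m_7 = 49*1 - 30 = 19, d_7 = (1488 - 19^2)/49 = 1127/49 = 23, a_7 = floor((38 + 19)/23) = 2.
  m_8 = 23*2 - 19 = 27, d_8 = (1488 - 27^2)/23 = 759/23 = 33, a_8 = floor((38 + 27)/33) = 1.
  m_9 = 33*1 - 27 = 6, d_9 = (1488 - 6^2)/33 = 1452/33 = 44, a_9 = floor((38 + 6)/44) = 1.
  m_10 = 44*1 - 6 = 38, d_10 = (1488 - 38^2)/44 = 44/44 = 1, a_10 = floor((38 + 38)/1) = 76.
  m_11 = 1*76 - 38 = 38, d_11 = (1488 - 38^2)/1 = 44/1 = 44: (m_11, d_11) = (m_1, d_1) = (38, 44), so from here the quotients repeat a_1, ..., a_10; the period length is 10.
Hence the expansion of sqrt(1488) is a_0 = 38 followed by the repeating block 1, 1, 2, 1, 5, 1, 2, 1, 1, 76 (period 10).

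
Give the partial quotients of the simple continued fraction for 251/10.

Run the Euclidean algorithm on 251 and 10; the successive quotients are the partial quotients a_0, a_1, ... (each step inverts the fractional part left over by the previous one):
  251 = 25*10 + 1, so a_0 = 25.
  10 = 10*1 + 0, so a_1 = 10.
The remainder reaches 0 after 2 divisions, so the expansion has 2 partial quotients, read off in order.

[25; 10]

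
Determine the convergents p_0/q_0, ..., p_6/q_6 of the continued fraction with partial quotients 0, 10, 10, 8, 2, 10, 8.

Using the convergent recurrence p_i = a_i*p_{i-1} + p_{i-2}, q_i = a_i*q_{i-1} + q_{i-2} with p_{-2}=0, p_{-1}=1, q_{-2}=1, q_{-1}=0:
  i=0: a_0=0, p_0 = 0*1 + 0 = 0, q_0 = 0*0 + 1 = 1.
  i=1: a_1=10, p_1 = 10*0 + 1 = 1, q_1 = 10*1 + 0 = 10.
  i=2: a_2=10, p_2 = 10*1 + 0 = 10, q_2 = 10*10 + 1 = 101.
  i=3: a_3=8, p_3 = 8*10 + 1 = 81, q_3 = 8*101 + 10 = 818.
  i=4: a_4=2, p_4 = 2*81 + 10 = 172, q_4 = 2*818 + 101 = 1737.
  i=5: a_5=10, p_5 = 10*172 + 81 = 1801, q_5 = 10*1737 + 818 = 18188.
  i=6: a_6=8, p_6 = 8*1801 + 172 = 14580, q_6 = 8*18188 + 1737 = 147241.

0/1, 1/10, 10/101, 81/818, 172/1737, 1801/18188, 14580/147241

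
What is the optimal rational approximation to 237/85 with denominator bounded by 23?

53/19

Expand x = 237/85 as a continued fraction with the Euclidean algorithm:
  237 = 2*85 + 67, so a_0 = 2.
  85 = 1*67 + 18, so a_1 = 1.
  67 = 3*18 + 13, so a_2 = 3.
  18 = 1*13 + 5, so a_3 = 1.
  13 = 2*5 + 3, so a_4 = 2.
  5 = 1*3 + 2, so a_5 = 1.
  3 = 1*2 + 1, so a_6 = 1.
  2 = 2*1 + 0, so a_7 = 2.
so x = [2; 1, 3, 1, 2, 1, 1, 2].
Convergents (p_i = a_i*p_{i-1} + p_{i-2}, q_i = a_i*q_{i-1} + q_{i-2} with p_{-2}=0, p_{-1}=1, q_{-2}=1, q_{-1}=0), until the denominator exceeds 23:
  i=0: a_0=2, p_0 = 2*1 + 0 = 2, q_0 = 2*0 + 1 = 1.
  i=1: a_1=1, p_1 = 1*2 + 1 = 3, q_1 = 1*1 + 0 = 1.
  i=2: a_2=3, p_2 = 3*3 + 2 = 11, q_2 = 3*1 + 1 = 4.
  i=3: a_3=1, p_3 = 1*11 + 3 = 14, q_3 = 1*4 + 1 = 5.
  i=4: a_4=2, p_4 = 2*14 + 11 = 39, q_4 = 2*5 + 4 = 14.
  i=5: a_5=1, p_5 = 1*39 + 14 = 53, q_5 = 1*14 + 5 = 19.
  i=6: a_6=1, p_6 = 1*53 + 39 = 92, q_6 = 1*19 + 14 = 33.
q_6 = 33 > 23, so the last convergent with denominator <= 23 is p_5/q_5 = 53/19.
The closest fraction with denominator <= 23 is either p_5/q_5 or the intermediate fraction (k*p_5 + p_4)/(k*q_5 + q_4) with the largest k >= 1 whose denominator stays <= 23; these approach x as k grows, and every other convergent or intermediate fraction in range is farther away.
Largest k: floor((23 - q_4)/q_5) = floor((23 - 14)/19) = 0.
Since k = 0, no intermediate fraction beyond p_5/q_5 has denominator <= 23, so the convergent 53/19 is the closest (its error is |237*19 - 53*85|/(85*19) = 2/1615).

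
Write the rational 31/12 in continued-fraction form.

Run the Euclidean algorithm on 31 and 12; the successive quotients are the partial quotients a_0, a_1, ... (each step inverts the fractional part left over by the previous one):
  31 = 2*12 + 7, so a_0 = 2.
  12 = 1*7 + 5, so a_1 = 1.
  7 = 1*5 + 2, so a_2 = 1.
  5 = 2*2 + 1, so a_3 = 2.
  2 = 2*1 + 0, so a_4 = 2.
The remainder reaches 0 after 5 divisions, so the expansion has 5 partial quotients, read off in order.

[2; 1, 1, 2, 2]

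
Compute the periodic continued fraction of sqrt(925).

Write x_i = (sqrt(925) + m_i)/d_i with (m_0, d_0) = (0, 1). a_0 = floor(sqrt(925)) = 30, since 30^2 = 900 <= 925 < 961 = 31^2.
Iterate m_{i+1} = d_i*a_i - m_i, d_{i+1} = (925 - m_{i+1}^2)/d_i, a_{i+1} = floor((a_0 + m_{i+1})/d_{i+1}):
  m_1 = 1*30 - 0 = 30, d_1 = (925 - 30^2)/1 = 25/1 = 25, a_1 = floor((30 + 30)/25) = 2.
  m_2 = 25*2 - 30 = 20, d_2 = (925 - 20^2)/25 = 525/25 = 21, a_2 = floor((30 + 20)/21) = 2.
  m_3 = 21*2 - 20 = 22, d_3 = (925 - 22^2)/21 = 441/21 = 21, a_3 = floor((30 + 22)/21) = 2.
  m_4 = 21*2 - 22 = 20, d_4 = (925 - 20^2)/21 = 525/21 = 25, a_4 = floor((30 + 20)/25) = 2.
  m_5 = 25*2 - 20 = 30, d_5 = (925 - 30^2)/25 = 25/25 = 1, a_5 = floor((30 + 30)/1) = 60.
  m_6 = 1*60 - 30 = 30, d_6 = (925 - 30^2)/1 = 25/1 = 25: (m_6, d_6) = (m_1, d_1) = (30, 25), so from here the quotients repeat a_1, ..., a_5; the period length is 5.
Hence the expansion of sqrt(925) is a_0 = 30 followed by the repeating block 2, 2, 2, 2, 60 (period 5).

[30; (2, 2, 2, 2, 60)]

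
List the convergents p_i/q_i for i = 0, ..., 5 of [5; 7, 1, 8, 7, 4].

Using the convergent recurrence p_i = a_i*p_{i-1} + p_{i-2}, q_i = a_i*q_{i-1} + q_{i-2} with p_{-2}=0, p_{-1}=1, q_{-2}=1, q_{-1}=0:
  i=0: a_0=5, p_0 = 5*1 + 0 = 5, q_0 = 5*0 + 1 = 1.
  i=1: a_1=7, p_1 = 7*5 + 1 = 36, q_1 = 7*1 + 0 = 7.
  i=2: a_2=1, p_2 = 1*36 + 5 = 41, q_2 = 1*7 + 1 = 8.
  i=3: a_3=8, p_3 = 8*41 + 36 = 364, q_3 = 8*8 + 7 = 71.
  i=4: a_4=7, p_4 = 7*364 + 41 = 2589, q_4 = 7*71 + 8 = 505.
  i=5: a_5=4, p_5 = 4*2589 + 364 = 10720, q_5 = 4*505 + 71 = 2091.

5/1, 36/7, 41/8, 364/71, 2589/505, 10720/2091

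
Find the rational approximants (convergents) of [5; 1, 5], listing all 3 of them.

Using the convergent recurrence p_i = a_i*p_{i-1} + p_{i-2}, q_i = a_i*q_{i-1} + q_{i-2} with p_{-2}=0, p_{-1}=1, q_{-2}=1, q_{-1}=0:
  i=0: a_0=5, p_0 = 5*1 + 0 = 5, q_0 = 5*0 + 1 = 1.
  i=1: a_1=1, p_1 = 1*5 + 1 = 6, q_1 = 1*1 + 0 = 1.
  i=2: a_2=5, p_2 = 5*6 + 5 = 35, q_2 = 5*1 + 1 = 6.

5/1, 6/1, 35/6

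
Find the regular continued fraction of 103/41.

[2; 1, 1, 20]

Run the Euclidean algorithm on 103 and 41; the successive quotients are the partial quotients a_0, a_1, ... (each step inverts the fractional part left over by the previous one):
  103 = 2*41 + 21, so a_0 = 2.
  41 = 1*21 + 20, so a_1 = 1.
  21 = 1*20 + 1, so a_2 = 1.
  20 = 20*1 + 0, so a_3 = 20.
The remainder reaches 0 after 4 divisions, so the expansion has 4 partial quotients, read off in order.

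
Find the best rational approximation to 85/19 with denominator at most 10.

Expand x = 85/19 as a continued fraction with the Euclidean algorithm:
  85 = 4*19 + 9, so a_0 = 4.
  19 = 2*9 + 1, so a_1 = 2.
  9 = 9*1 + 0, so a_2 = 9.
so x = [4; 2, 9].
Convergents (p_i = a_i*p_{i-1} + p_{i-2}, q_i = a_i*q_{i-1} + q_{i-2} with p_{-2}=0, p_{-1}=1, q_{-2}=1, q_{-1}=0), until the denominator exceeds 10:
  i=0: a_0=4, p_0 = 4*1 + 0 = 4, q_0 = 4*0 + 1 = 1.
  i=1: a_1=2, p_1 = 2*4 + 1 = 9, q_1 = 2*1 + 0 = 2.
  i=2: a_2=9, p_2 = 9*9 + 4 = 85, q_2 = 9*2 + 1 = 19.
q_2 = 19 > 10, so the last convergent with denominator <= 10 is p_1/q_1 = 9/2.
The closest fraction with denominator <= 10 is either p_1/q_1 or the intermediate fraction (k*p_1 + p_0)/(k*q_1 + q_0) with the largest k >= 1 whose denominator stays <= 10; these approach x as k grows, and every other convergent or intermediate fraction in range is farther away.
Largest k: floor((10 - q_0)/q_1) = floor((10 - 1)/2) = 4.
That gives (4*9 + 4)/(4*2 + 1) = 40/9.
Compare the errors: |x - 9/2| = |85*2 - 9*19|/(19*2) = 1/38, and |x - 40/9| = |85*9 - 40*19|/(19*9) = 5/171.
Cross-multiplying, 1*171 = 171 < 190 = 5*38, so 1/38 is smaller: the convergent 9/2 is closer to x than 40/9.

9/2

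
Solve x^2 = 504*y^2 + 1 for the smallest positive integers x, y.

(x, y) = (449, 20)

First expand sqrt(504) as a continued fraction. With x_i = (sqrt(504) + m_i)/d_i and (m_0, d_0) = (0, 1): a_0 = floor(sqrt(504)) = 22, since 22^2 = 484 <= 504 < 529 = 23^2.
Iterate m_{i+1} = d_i*a_i - m_i, d_{i+1} = (504 - m_{i+1}^2)/d_i, a_{i+1} = floor((a_0 + m_{i+1})/d_{i+1}):
  m_1 = 1*22 - 0 = 22, d_1 = (504 - 22^2)/1 = 20/1 = 20, a_1 = floor((22 + 22)/20) = 2.
  m_2 = 20*2 - 22 = 18, d_2 = (504 - 18^2)/20 = 180/20 = 9, a_2 = floor((22 + 18)/9) = 4.
  m_3 = 9*4 - 18 = 18, d_3 = (504 - 18^2)/9 = 180/9 = 20, a_3 = floor((22 + 18)/20) = 2.
  m_4 = 20*2 - 18 = 22, d_4 = (504 - 22^2)/20 = 20/20 = 1, a_4 = floor((22 + 22)/1) = 44.
  m_5 = 1*44 - 22 = 22, d_5 = (504 - 22^2)/1 = 20/1 = 20: (m_5, d_5) = (m_1, d_1) = (22, 20), so from here the quotients repeat a_1, ..., a_4; the period length is 4.
So sqrt(504) = [22; (2, 4, 2, 44)] with period length k = 4.
k is even, so the fundamental solution of x^2 - 504y^2 = 1 is (p_{k-1}, q_{k-1}) = (p_3, q_3); compute convergents through index 3.
Convergents (p_i = a_i*p_{i-1} + p_{i-2}, q_i = a_i*q_{i-1} + q_{i-2} with p_{-2}=0, p_{-1}=1, q_{-2}=1, q_{-1}=0):
  i=0: a_0=22, p_0 = 22*1 + 0 = 22, q_0 = 22*0 + 1 = 1.
  i=1: a_1=2, p_1 = 2*22 + 1 = 45, q_1 = 2*1 + 0 = 2.
  i=2: a_2=4, p_2 = 4*45 + 22 = 202, q_2 = 4*2 + 1 = 9.
  i=3: a_3=2, p_3 = 2*202 + 45 = 449, q_3 = 2*9 + 2 = 20.
Check: 449^2 - 504*20^2 = 201601 - 201600 = 1, so (x, y) = (449, 20) solves the equation, and by the theorem it is the least positive solution.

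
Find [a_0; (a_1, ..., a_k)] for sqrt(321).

[17; (1, 10, 1, 34)]

Write x_i = (sqrt(321) + m_i)/d_i with (m_0, d_0) = (0, 1). a_0 = floor(sqrt(321)) = 17, since 17^2 = 289 <= 321 < 324 = 18^2.
Iterate m_{i+1} = d_i*a_i - m_i, d_{i+1} = (321 - m_{i+1}^2)/d_i, a_{i+1} = floor((a_0 + m_{i+1})/d_{i+1}):
  m_1 = 1*17 - 0 = 17, d_1 = (321 - 17^2)/1 = 32/1 = 32, a_1 = floor((17 + 17)/32) = 1.
  m_2 = 32*1 - 17 = 15, d_2 = (321 - 15^2)/32 = 96/32 = 3, a_2 = floor((17 + 15)/3) = 10.
  m_3 = 3*10 - 15 = 15, d_3 = (321 - 15^2)/3 = 96/3 = 32, a_3 = floor((17 + 15)/32) = 1.
  m_4 = 32*1 - 15 = 17, d_4 = (321 - 17^2)/32 = 32/32 = 1, a_4 = floor((17 + 17)/1) = 34.
  m_5 = 1*34 - 17 = 17, d_5 = (321 - 17^2)/1 = 32/1 = 32: (m_5, d_5) = (m_1, d_1) = (17, 32), so from here the quotients repeat a_1, ..., a_4; the period length is 4.
Hence the expansion of sqrt(321) is a_0 = 17 followed by the repeating block 1, 10, 1, 34 (period 4).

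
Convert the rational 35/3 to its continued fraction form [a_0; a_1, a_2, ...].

Run the Euclidean algorithm on 35 and 3; the successive quotients are the partial quotients a_0, a_1, ... (each step inverts the fractional part left over by the previous one):
  35 = 11*3 + 2, so a_0 = 11.
  3 = 1*2 + 1, so a_1 = 1.
  2 = 2*1 + 0, so a_2 = 2.
The remainder reaches 0 after 3 divisions, so the expansion has 3 partial quotients, read off in order.

[11; 1, 2]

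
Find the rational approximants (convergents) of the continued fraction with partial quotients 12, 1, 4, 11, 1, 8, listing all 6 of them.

12/1, 13/1, 64/5, 717/56, 781/61, 6965/544

Using the convergent recurrence p_i = a_i*p_{i-1} + p_{i-2}, q_i = a_i*q_{i-1} + q_{i-2} with p_{-2}=0, p_{-1}=1, q_{-2}=1, q_{-1}=0:
  i=0: a_0=12, p_0 = 12*1 + 0 = 12, q_0 = 12*0 + 1 = 1.
  i=1: a_1=1, p_1 = 1*12 + 1 = 13, q_1 = 1*1 + 0 = 1.
  i=2: a_2=4, p_2 = 4*13 + 12 = 64, q_2 = 4*1 + 1 = 5.
  i=3: a_3=11, p_3 = 11*64 + 13 = 717, q_3 = 11*5 + 1 = 56.
  i=4: a_4=1, p_4 = 1*717 + 64 = 781, q_4 = 1*56 + 5 = 61.
  i=5: a_5=8, p_5 = 8*781 + 717 = 6965, q_5 = 8*61 + 56 = 544.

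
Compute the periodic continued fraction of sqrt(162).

Write x_i = (sqrt(162) + m_i)/d_i with (m_0, d_0) = (0, 1). a_0 = floor(sqrt(162)) = 12, since 12^2 = 144 <= 162 < 169 = 13^2.
Iterate m_{i+1} = d_i*a_i - m_i, d_{i+1} = (162 - m_{i+1}^2)/d_i, a_{i+1} = floor((a_0 + m_{i+1})/d_{i+1}):
  m_1 = 1*12 - 0 = 12, d_1 = (162 - 12^2)/1 = 18/1 = 18, a_1 = floor((12 + 12)/18) = 1.
  m_2 = 18*1 - 12 = 6, d_2 = (162 - 6^2)/18 = 126/18 = 7, a_2 = floor((12 + 6)/7) = 2.
  m_3 = 7*2 - 6 = 8, d_3 = (162 - 8^2)/7 = 98/7 = 14, a_3 = floor((12 + 8)/14) = 1.
  m_4 = 14*1 - 8 = 6, d_4 = (162 - 6^2)/14 = 126/14 = 9, a_4 = floor((12 + 6)/9) = 2.
  m_5 = 9*2 - 6 = 12, d_5 = (162 - 12^2)/9 = 18/9 = 2, a_5 = floor((12 + 12)/2) = 12.
  m_6 = 2*12 - 12 = 12, d_6 = (162 - 12^2)/2 = 18/2 = 9, a_6 = floor((12 + 12)/9) = 2.
  m_7 = 9*2 - 12 = 6, d_7 = (162 - 6^2)/9 = 126/9 = 14, a_7 = floor((12 + 6)/14) = 1.
  m_8 = 14*1 - 6 = 8, d_8 = (162 - 8^2)/14 = 98/14 = 7, a_8 = floor((12 + 8)/7) = 2.
  m_9 = 7*2 - 8 = 6, d_9 = (162 - 6^2)/7 = 126/7 = 18, a_9 = floor((12 + 6)/18) = 1.
  m_10 = 18*1 - 6 = 12, d_10 = (162 - 12^2)/18 = 18/18 = 1, a_10 = floor((12 + 12)/1) = 24.
  m_11 = 1*24 - 12 = 12, d_11 = (162 - 12^2)/1 = 18/1 = 18: (m_11, d_11) = (m_1, d_1) = (12, 18), so from here the quotients repeat a_1, ..., a_10; the period length is 10.
Hence the expansion of sqrt(162) is a_0 = 12 followed by the repeating block 1, 2, 1, 2, 12, 2, 1, 2, 1, 24 (period 10).

[12; (1, 2, 1, 2, 12, 2, 1, 2, 1, 24)]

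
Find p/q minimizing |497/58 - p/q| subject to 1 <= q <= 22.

Expand x = 497/58 as a continued fraction with the Euclidean algorithm:
  497 = 8*58 + 33, so a_0 = 8.
  58 = 1*33 + 25, so a_1 = 1.
  33 = 1*25 + 8, so a_2 = 1.
  25 = 3*8 + 1, so a_3 = 3.
  8 = 8*1 + 0, so a_4 = 8.
so x = [8; 1, 1, 3, 8].
Convergents (p_i = a_i*p_{i-1} + p_{i-2}, q_i = a_i*q_{i-1} + q_{i-2} with p_{-2}=0, p_{-1}=1, q_{-2}=1, q_{-1}=0), until the denominator exceeds 22:
  i=0: a_0=8, p_0 = 8*1 + 0 = 8, q_0 = 8*0 + 1 = 1.
  i=1: a_1=1, p_1 = 1*8 + 1 = 9, q_1 = 1*1 + 0 = 1.
  i=2: a_2=1, p_2 = 1*9 + 8 = 17, q_2 = 1*1 + 1 = 2.
  i=3: a_3=3, p_3 = 3*17 + 9 = 60, q_3 = 3*2 + 1 = 7.
  i=4: a_4=8, p_4 = 8*60 + 17 = 497, q_4 = 8*7 + 2 = 58.
q_4 = 58 > 22, so the last convergent with denominator <= 22 is p_3/q_3 = 60/7.
The closest fraction with denominator <= 22 is either p_3/q_3 or the intermediate fraction (k*p_3 + p_2)/(k*q_3 + q_2) with the largest k >= 1 whose denominator stays <= 22; these approach x as k grows, and every other convergent or intermediate fraction in range is farther away.
Largest k: floor((22 - q_2)/q_3) = floor((22 - 2)/7) = 2.
That gives (2*60 + 17)/(2*7 + 2) = 137/16.
Compare the errors: |x - 60/7| = |497*7 - 60*58|/(58*7) = 1/406, and |x - 137/16| = |497*16 - 137*58|/(58*16) = 6/928.
Cross-multiplying, 1*928 = 928 < 2436 = 6*406, so 1/406 is smaller: the convergent 60/7 is closer to x than 137/16.

60/7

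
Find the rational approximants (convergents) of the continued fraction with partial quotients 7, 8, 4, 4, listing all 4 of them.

7/1, 57/8, 235/33, 997/140

Using the convergent recurrence p_i = a_i*p_{i-1} + p_{i-2}, q_i = a_i*q_{i-1} + q_{i-2} with p_{-2}=0, p_{-1}=1, q_{-2}=1, q_{-1}=0:
  i=0: a_0=7, p_0 = 7*1 + 0 = 7, q_0 = 7*0 + 1 = 1.
  i=1: a_1=8, p_1 = 8*7 + 1 = 57, q_1 = 8*1 + 0 = 8.
  i=2: a_2=4, p_2 = 4*57 + 7 = 235, q_2 = 4*8 + 1 = 33.
  i=3: a_3=4, p_3 = 4*235 + 57 = 997, q_3 = 4*33 + 8 = 140.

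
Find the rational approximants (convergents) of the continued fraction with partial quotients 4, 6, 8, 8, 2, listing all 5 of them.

Using the convergent recurrence p_i = a_i*p_{i-1} + p_{i-2}, q_i = a_i*q_{i-1} + q_{i-2} with p_{-2}=0, p_{-1}=1, q_{-2}=1, q_{-1}=0:
  i=0: a_0=4, p_0 = 4*1 + 0 = 4, q_0 = 4*0 + 1 = 1.
  i=1: a_1=6, p_1 = 6*4 + 1 = 25, q_1 = 6*1 + 0 = 6.
  i=2: a_2=8, p_2 = 8*25 + 4 = 204, q_2 = 8*6 + 1 = 49.
  i=3: a_3=8, p_3 = 8*204 + 25 = 1657, q_3 = 8*49 + 6 = 398.
  i=4: a_4=2, p_4 = 2*1657 + 204 = 3518, q_4 = 2*398 + 49 = 845.

4/1, 25/6, 204/49, 1657/398, 3518/845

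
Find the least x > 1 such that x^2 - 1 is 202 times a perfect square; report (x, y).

First expand sqrt(202) as a continued fraction. With x_i = (sqrt(202) + m_i)/d_i and (m_0, d_0) = (0, 1): a_0 = floor(sqrt(202)) = 14, since 14^2 = 196 <= 202 < 225 = 15^2.
Iterate m_{i+1} = d_i*a_i - m_i, d_{i+1} = (202 - m_{i+1}^2)/d_i, a_{i+1} = floor((a_0 + m_{i+1})/d_{i+1}):
  m_1 = 1*14 - 0 = 14, d_1 = (202 - 14^2)/1 = 6/1 = 6, a_1 = floor((14 + 14)/6) = 4.
  m_2 = 6*4 - 14 = 10, d_2 = (202 - 10^2)/6 = 102/6 = 17, a_2 = floor((14 + 10)/17) = 1.
  m_3 = 17*1 - 10 = 7, d_3 = (202 - 7^2)/17 = 153/17 = 9, a_3 = floor((14 + 7)/9) = 2.
  m_4 = 9*2 - 7 = 11, d_4 = (202 - 11^2)/9 = 81/9 = 9, a_4 = floor((14 + 11)/9) = 2.
  m_5 = 9*2 - 11 = 7, d_5 = (202 - 7^2)/9 = 153/9 = 17, a_5 = floor((14 + 7)/17) = 1.
  m_6 = 17*1 - 7 = 10, d_6 = (202 - 10^2)/17 = 102/17 = 6, a_6 = floor((14 + 10)/6) = 4.
  m_7 = 6*4 - 10 = 14, d_7 = (202 - 14^2)/6 = 6/6 = 1, a_7 = floor((14 + 14)/1) = 28.
  m_8 = 1*28 - 14 = 14, d_8 = (202 - 14^2)/1 = 6/1 = 6: (m_8, d_8) = (m_1, d_1) = (14, 6), so from here the quotients repeat a_1, ..., a_7; the period length is 7.
So sqrt(202) = [14; (4, 1, 2, 2, 1, 4, 28)] with period length k = 7.
k is odd, so (p_{k-1}, q_{k-1}) only solves x^2 - 202y^2 = -1 and the fundamental solution of x^2 - 202y^2 = 1 is (p_{2k-1}, q_{2k-1}) = (p_13, q_13); compute convergents through index 13, running through the period twice.
Convergents (p_i = a_i*p_{i-1} + p_{i-2}, q_i = a_i*q_{i-1} + q_{i-2} with p_{-2}=0, p_{-1}=1, q_{-2}=1, q_{-1}=0):
  i=0: a_0=14, p_0 = 14*1 + 0 = 14, q_0 = 14*0 + 1 = 1.
  i=1: a_1=4, p_1 = 4*14 + 1 = 57, q_1 = 4*1 + 0 = 4.
  i=2: a_2=1, p_2 = 1*57 + 14 = 71, q_2 = 1*4 + 1 = 5.
  i=3: a_3=2, p_3 = 2*71 + 57 = 199, q_3 = 2*5 + 4 = 14.
  i=4: a_4=2, p_4 = 2*199 + 71 = 469, q_4 = 2*14 + 5 = 33.
  i=5: a_5=1, p_5 = 1*469 + 199 = 668, q_5 = 1*33 + 14 = 47.
  i=6: a_6=4, p_6 = 4*668 + 469 = 3141, q_6 = 4*47 + 33 = 221.
  i=7: a_7=28, p_7 = 28*3141 + 668 = 88616, q_7 = 28*221 + 47 = 6235.
  i=8: a_8=4, p_8 = 4*88616 + 3141 = 357605, q_8 = 4*6235 + 221 = 25161.
  i=9: a_9=1, p_9 = 1*357605 + 88616 = 446221, q_9 = 1*25161 + 6235 = 31396.
  i=10: a_10=2, p_10 = 2*446221 + 357605 = 1250047, q_10 = 2*31396 + 25161 = 87953.
  i=11: a_11=2, p_11 = 2*1250047 + 446221 = 2946315, q_11 = 2*87953 + 31396 = 207302.
  i=12: a_12=1, p_12 = 1*2946315 + 1250047 = 4196362, q_12 = 1*207302 + 87953 = 295255.
  i=13: a_13=4, p_13 = 4*4196362 + 2946315 = 19731763, q_13 = 4*295255 + 207302 = 1388322.
Indeed p_6^2 - 202*q_6^2 = 9865881 - 9865882 = -1, not +1.
Check: 19731763^2 - 202*1388322^2 = 389342471088169 - 389342471088168 = 1, so (x, y) = (19731763, 1388322) solves the equation, and by the theorem it is the least positive solution.

(x, y) = (19731763, 1388322)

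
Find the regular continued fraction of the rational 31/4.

Run the Euclidean algorithm on 31 and 4; the successive quotients are the partial quotients a_0, a_1, ... (each step inverts the fractional part left over by the previous one):
  31 = 7*4 + 3, so a_0 = 7.
  4 = 1*3 + 1, so a_1 = 1.
  3 = 3*1 + 0, so a_2 = 3.
The remainder reaches 0 after 3 divisions, so the expansion has 3 partial quotients, read off in order.

[7; 1, 3]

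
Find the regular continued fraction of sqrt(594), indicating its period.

Write x_i = (sqrt(594) + m_i)/d_i with (m_0, d_0) = (0, 1). a_0 = floor(sqrt(594)) = 24, since 24^2 = 576 <= 594 < 625 = 25^2.
Iterate m_{i+1} = d_i*a_i - m_i, d_{i+1} = (594 - m_{i+1}^2)/d_i, a_{i+1} = floor((a_0 + m_{i+1})/d_{i+1}):
  m_1 = 1*24 - 0 = 24, d_1 = (594 - 24^2)/1 = 18/1 = 18, a_1 = floor((24 + 24)/18) = 2.
  m_2 = 18*2 - 24 = 12, d_2 = (594 - 12^2)/18 = 450/18 = 25, a_2 = floor((24 + 12)/25) = 1.
  m_3 = 25*1 - 12 = 13, d_3 = (594 - 13^2)/25 = 425/25 = 17, a_3 = floor((24 + 13)/17) = 2.
  m_4 = 17*2 - 13 = 21, d_4 = (594 - 21^2)/17 = 153/17 = 9, a_4 = floor((24 + 21)/9) = 5.
  m_5 = 9*5 - 21 = 24, d_5 = (594 - 24^2)/9 = 18/9 = 2, a_5 = floor((24 + 24)/2) = 24.
  m_6 = 2*24 - 24 = 24, d_6 = (594 - 24^2)/2 = 18/2 = 9, a_6 = floor((24 + 24)/9) = 5.
  m_7 = 9*5 - 24 = 21, d_7 = (594 - 21^2)/9 = 153/9 = 17, a_7 = floor((24 + 21)/17) = 2.
  m_8 = 17*2 - 21 = 13, d_8 = (594 - 13^2)/17 = 425/17 = 25, a_8 = floor((24 + 13)/25) = 1.
  m_9 = 25*1 - 13 = 12, d_9 = (594 - 12^2)/25 = 450/25 = 18, a_9 = floor((24 + 12)/18) = 2.
  m_10 = 18*2 - 12 = 24, d_10 = (594 - 24^2)/18 = 18/18 = 1, a_10 = floor((24 + 24)/1) = 48.
  m_11 = 1*48 - 24 = 24, d_11 = (594 - 24^2)/1 = 18/1 = 18: (m_11, d_11) = (m_1, d_1) = (24, 18), so from here the quotients repeat a_1, ..., a_10; the period length is 10.
Hence the expansion of sqrt(594) is a_0 = 24 followed by the repeating block 2, 1, 2, 5, 24, 5, 2, 1, 2, 48 (period 10).

[24; (2, 1, 2, 5, 24, 5, 2, 1, 2, 48)]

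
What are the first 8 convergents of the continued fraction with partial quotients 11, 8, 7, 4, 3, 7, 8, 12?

11/1, 89/8, 634/57, 2625/236, 8509/765, 62188/5591, 506013/45493, 6134344/551507

Using the convergent recurrence p_i = a_i*p_{i-1} + p_{i-2}, q_i = a_i*q_{i-1} + q_{i-2} with p_{-2}=0, p_{-1}=1, q_{-2}=1, q_{-1}=0:
  i=0: a_0=11, p_0 = 11*1 + 0 = 11, q_0 = 11*0 + 1 = 1.
  i=1: a_1=8, p_1 = 8*11 + 1 = 89, q_1 = 8*1 + 0 = 8.
  i=2: a_2=7, p_2 = 7*89 + 11 = 634, q_2 = 7*8 + 1 = 57.
  i=3: a_3=4, p_3 = 4*634 + 89 = 2625, q_3 = 4*57 + 8 = 236.
  i=4: a_4=3, p_4 = 3*2625 + 634 = 8509, q_4 = 3*236 + 57 = 765.
  i=5: a_5=7, p_5 = 7*8509 + 2625 = 62188, q_5 = 7*765 + 236 = 5591.
  i=6: a_6=8, p_6 = 8*62188 + 8509 = 506013, q_6 = 8*5591 + 765 = 45493.
  i=7: a_7=12, p_7 = 12*506013 + 62188 = 6134344, q_7 = 12*45493 + 5591 = 551507.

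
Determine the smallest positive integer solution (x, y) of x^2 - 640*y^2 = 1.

(x, y) = (1039681, 41097)

First expand sqrt(640) as a continued fraction. With x_i = (sqrt(640) + m_i)/d_i and (m_0, d_0) = (0, 1): a_0 = floor(sqrt(640)) = 25, since 25^2 = 625 <= 640 < 676 = 26^2.
Iterate m_{i+1} = d_i*a_i - m_i, d_{i+1} = (640 - m_{i+1}^2)/d_i, a_{i+1} = floor((a_0 + m_{i+1})/d_{i+1}):
  m_1 = 1*25 - 0 = 25, d_1 = (640 - 25^2)/1 = 15/1 = 15, a_1 = floor((25 + 25)/15) = 3.
  m_2 = 15*3 - 25 = 20, d_2 = (640 - 20^2)/15 = 240/15 = 16, a_2 = floor((25 + 20)/16) = 2.
  m_3 = 16*2 - 20 = 12, d_3 = (640 - 12^2)/16 = 496/16 = 31, a_3 = floor((25 + 12)/31) = 1.
  m_4 = 31*1 - 12 = 19, d_4 = (640 - 19^2)/31 = 279/31 = 9, a_4 = floor((25 + 19)/9) = 4.
  m_5 = 9*4 - 19 = 17, d_5 = (640 - 17^2)/9 = 351/9 = 39, a_5 = floor((25 + 17)/39) = 1.
  m_6 = 39*1 - 17 = 22, d_6 = (640 - 22^2)/39 = 156/39 = 4, a_6 = floor((25 + 22)/4) = 11.
  m_7 = 4*11 - 22 = 22, d_7 = (640 - 22^2)/4 = 156/4 = 39, a_7 = floor((25 + 22)/39) = 1.
  m_8 = 39*1 - 22 = 17, d_8 = (640 - 17^2)/39 = 351/39 = 9, a_8 = floor((25 + 17)/9) = 4.
  m_9 = 9*4 - 17 = 19, d_9 = (640 - 19^2)/9 = 279/9 = 31, a_9 = floor((25 + 19)/31) = 1.
  m_10 = 31*1 - 19 = 12, d_10 = (640 - 12^2)/31 = 496/31 = 16, a_10 = floor((25 + 12)/16) = 2.
  m_11 = 16*2 - 12 = 20, d_11 = (640 - 20^2)/16 = 240/16 = 15, a_11 = floor((25 + 20)/15) = 3.
  m_12 = 15*3 - 20 = 25, d_12 = (640 - 25^2)/15 = 15/15 = 1, a_12 = floor((25 + 25)/1) = 50.
  m_13 = 1*50 - 25 = 25, d_13 = (640 - 25^2)/1 = 15/1 = 15: (m_13, d_13) = (m_1, d_1) = (25, 15), so from here the quotients repeat a_1, ..., a_12; the period length is 12.
So sqrt(640) = [25; (3, 2, 1, 4, 1, 11, 1, 4, 1, 2, 3, 50)] with period length k = 12.
k is even, so the fundamental solution of x^2 - 640y^2 = 1 is (p_{k-1}, q_{k-1}) = (p_11, q_11); compute convergents through index 11.
Convergents (p_i = a_i*p_{i-1} + p_{i-2}, q_i = a_i*q_{i-1} + q_{i-2} with p_{-2}=0, p_{-1}=1, q_{-2}=1, q_{-1}=0):
  i=0: a_0=25, p_0 = 25*1 + 0 = 25, q_0 = 25*0 + 1 = 1.
  i=1: a_1=3, p_1 = 3*25 + 1 = 76, q_1 = 3*1 + 0 = 3.
  i=2: a_2=2, p_2 = 2*76 + 25 = 177, q_2 = 2*3 + 1 = 7.
  i=3: a_3=1, p_3 = 1*177 + 76 = 253, q_3 = 1*7 + 3 = 10.
  i=4: a_4=4, p_4 = 4*253 + 177 = 1189, q_4 = 4*10 + 7 = 47.
  i=5: a_5=1, p_5 = 1*1189 + 253 = 1442, q_5 = 1*47 + 10 = 57.
  i=6: a_6=11, p_6 = 11*1442 + 1189 = 17051, q_6 = 11*57 + 47 = 674.
  i=7: a_7=1, p_7 = 1*17051 + 1442 = 18493, q_7 = 1*674 + 57 = 731.
  i=8: a_8=4, p_8 = 4*18493 + 17051 = 91023, q_8 = 4*731 + 674 = 3598.
  i=9: a_9=1, p_9 = 1*91023 + 18493 = 109516, q_9 = 1*3598 + 731 = 4329.
  i=10: a_10=2, p_10 = 2*109516 + 91023 = 310055, q_10 = 2*4329 + 3598 = 12256.
  i=11: a_11=3, p_11 = 3*310055 + 109516 = 1039681, q_11 = 3*12256 + 4329 = 41097.
Check: 1039681^2 - 640*41097^2 = 1080936581761 - 1080936581760 = 1, so (x, y) = (1039681, 41097) solves the equation, and by the theorem it is the least positive solution.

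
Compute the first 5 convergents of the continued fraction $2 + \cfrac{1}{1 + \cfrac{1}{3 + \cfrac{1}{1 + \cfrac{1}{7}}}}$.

2/1, 3/1, 11/4, 14/5, 109/39

Using the convergent recurrence p_i = a_i*p_{i-1} + p_{i-2}, q_i = a_i*q_{i-1} + q_{i-2} with p_{-2}=0, p_{-1}=1, q_{-2}=1, q_{-1}=0:
  i=0: a_0=2, p_0 = 2*1 + 0 = 2, q_0 = 2*0 + 1 = 1.
  i=1: a_1=1, p_1 = 1*2 + 1 = 3, q_1 = 1*1 + 0 = 1.
  i=2: a_2=3, p_2 = 3*3 + 2 = 11, q_2 = 3*1 + 1 = 4.
  i=3: a_3=1, p_3 = 1*11 + 3 = 14, q_3 = 1*4 + 1 = 5.
  i=4: a_4=7, p_4 = 7*14 + 11 = 109, q_4 = 7*5 + 4 = 39.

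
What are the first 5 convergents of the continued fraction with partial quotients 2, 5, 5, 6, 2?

Using the convergent recurrence p_i = a_i*p_{i-1} + p_{i-2}, q_i = a_i*q_{i-1} + q_{i-2} with p_{-2}=0, p_{-1}=1, q_{-2}=1, q_{-1}=0:
  i=0: a_0=2, p_0 = 2*1 + 0 = 2, q_0 = 2*0 + 1 = 1.
  i=1: a_1=5, p_1 = 5*2 + 1 = 11, q_1 = 5*1 + 0 = 5.
  i=2: a_2=5, p_2 = 5*11 + 2 = 57, q_2 = 5*5 + 1 = 26.
  i=3: a_3=6, p_3 = 6*57 + 11 = 353, q_3 = 6*26 + 5 = 161.
  i=4: a_4=2, p_4 = 2*353 + 57 = 763, q_4 = 2*161 + 26 = 348.

2/1, 11/5, 57/26, 353/161, 763/348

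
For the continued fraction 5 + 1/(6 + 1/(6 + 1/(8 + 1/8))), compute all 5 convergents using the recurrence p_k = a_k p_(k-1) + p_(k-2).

Using the convergent recurrence p_i = a_i*p_{i-1} + p_{i-2}, q_i = a_i*q_{i-1} + q_{i-2} with p_{-2}=0, p_{-1}=1, q_{-2}=1, q_{-1}=0:
  i=0: a_0=5, p_0 = 5*1 + 0 = 5, q_0 = 5*0 + 1 = 1.
  i=1: a_1=6, p_1 = 6*5 + 1 = 31, q_1 = 6*1 + 0 = 6.
  i=2: a_2=6, p_2 = 6*31 + 5 = 191, q_2 = 6*6 + 1 = 37.
  i=3: a_3=8, p_3 = 8*191 + 31 = 1559, q_3 = 8*37 + 6 = 302.
  i=4: a_4=8, p_4 = 8*1559 + 191 = 12663, q_4 = 8*302 + 37 = 2453.

5/1, 31/6, 191/37, 1559/302, 12663/2453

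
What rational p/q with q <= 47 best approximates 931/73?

574/45

Expand x = 931/73 as a continued fraction with the Euclidean algorithm:
  931 = 12*73 + 55, so a_0 = 12.
  73 = 1*55 + 18, so a_1 = 1.
  55 = 3*18 + 1, so a_2 = 3.
  18 = 18*1 + 0, so a_3 = 18.
so x = [12; 1, 3, 18].
Convergents (p_i = a_i*p_{i-1} + p_{i-2}, q_i = a_i*q_{i-1} + q_{i-2} with p_{-2}=0, p_{-1}=1, q_{-2}=1, q_{-1}=0), until the denominator exceeds 47:
  i=0: a_0=12, p_0 = 12*1 + 0 = 12, q_0 = 12*0 + 1 = 1.
  i=1: a_1=1, p_1 = 1*12 + 1 = 13, q_1 = 1*1 + 0 = 1.
  i=2: a_2=3, p_2 = 3*13 + 12 = 51, q_2 = 3*1 + 1 = 4.
  i=3: a_3=18, p_3 = 18*51 + 13 = 931, q_3 = 18*4 + 1 = 73.
q_3 = 73 > 47, so the last convergent with denominator <= 47 is p_2/q_2 = 51/4.
The closest fraction with denominator <= 47 is either p_2/q_2 or the intermediate fraction (k*p_2 + p_1)/(k*q_2 + q_1) with the largest k >= 1 whose denominator stays <= 47; these approach x as k grows, and every other convergent or intermediate fraction in range is farther away.
Largest k: floor((47 - q_1)/q_2) = floor((47 - 1)/4) = 11.
That gives (11*51 + 13)/(11*4 + 1) = 574/45.
Compare the errors: |x - 51/4| = |931*4 - 51*73|/(73*4) = 1/292, and |x - 574/45| = |931*45 - 574*73|/(73*45) = 7/3285.
Cross-multiplying, 7*292 = 2044 < 3285 = 1*3285, so 7/3285 is smaller: the intermediate fraction 574/45 is closer to x than 51/4.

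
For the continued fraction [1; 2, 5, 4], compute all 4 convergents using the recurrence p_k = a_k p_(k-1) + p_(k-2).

1/1, 3/2, 16/11, 67/46

Using the convergent recurrence p_i = a_i*p_{i-1} + p_{i-2}, q_i = a_i*q_{i-1} + q_{i-2} with p_{-2}=0, p_{-1}=1, q_{-2}=1, q_{-1}=0:
  i=0: a_0=1, p_0 = 1*1 + 0 = 1, q_0 = 1*0 + 1 = 1.
  i=1: a_1=2, p_1 = 2*1 + 1 = 3, q_1 = 2*1 + 0 = 2.
  i=2: a_2=5, p_2 = 5*3 + 1 = 16, q_2 = 5*2 + 1 = 11.
  i=3: a_3=4, p_3 = 4*16 + 3 = 67, q_3 = 4*11 + 2 = 46.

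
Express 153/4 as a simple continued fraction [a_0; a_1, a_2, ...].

[38; 4]

Run the Euclidean algorithm on 153 and 4; the successive quotients are the partial quotients a_0, a_1, ... (each step inverts the fractional part left over by the previous one):
  153 = 38*4 + 1, so a_0 = 38.
  4 = 4*1 + 0, so a_1 = 4.
The remainder reaches 0 after 2 divisions, so the expansion has 2 partial quotients, read off in order.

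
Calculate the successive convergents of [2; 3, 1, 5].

Using the convergent recurrence p_i = a_i*p_{i-1} + p_{i-2}, q_i = a_i*q_{i-1} + q_{i-2} with p_{-2}=0, p_{-1}=1, q_{-2}=1, q_{-1}=0:
  i=0: a_0=2, p_0 = 2*1 + 0 = 2, q_0 = 2*0 + 1 = 1.
  i=1: a_1=3, p_1 = 3*2 + 1 = 7, q_1 = 3*1 + 0 = 3.
  i=2: a_2=1, p_2 = 1*7 + 2 = 9, q_2 = 1*3 + 1 = 4.
  i=3: a_3=5, p_3 = 5*9 + 7 = 52, q_3 = 5*4 + 3 = 23.

2/1, 7/3, 9/4, 52/23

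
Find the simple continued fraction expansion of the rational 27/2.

[13; 2]

Run the Euclidean algorithm on 27 and 2; the successive quotients are the partial quotients a_0, a_1, ... (each step inverts the fractional part left over by the previous one):
  27 = 13*2 + 1, so a_0 = 13.
  2 = 2*1 + 0, so a_1 = 2.
The remainder reaches 0 after 2 divisions, so the expansion has 2 partial quotients, read off in order.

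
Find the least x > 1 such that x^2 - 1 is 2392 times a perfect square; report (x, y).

First expand sqrt(2392) as a continued fraction. With x_i = (sqrt(2392) + m_i)/d_i and (m_0, d_0) = (0, 1): a_0 = floor(sqrt(2392)) = 48, since 48^2 = 2304 <= 2392 < 2401 = 49^2.
Iterate m_{i+1} = d_i*a_i - m_i, d_{i+1} = (2392 - m_{i+1}^2)/d_i, a_{i+1} = floor((a_0 + m_{i+1})/d_{i+1}):
  m_1 = 1*48 - 0 = 48, d_1 = (2392 - 48^2)/1 = 88/1 = 88, a_1 = floor((48 + 48)/88) = 1.
  m_2 = 88*1 - 48 = 40, d_2 = (2392 - 40^2)/88 = 792/88 = 9, a_2 = floor((48 + 40)/9) = 9.
  m_3 = 9*9 - 40 = 41, d_3 = (2392 - 41^2)/9 = 711/9 = 79, a_3 = floor((48 + 41)/79) = 1.
  m_4 = 79*1 - 41 = 38, d_4 = (2392 - 38^2)/79 = 948/79 = 12, a_4 = floor((48 + 38)/12) = 7.
  m_5 = 12*7 - 38 = 46, d_5 = (2392 - 46^2)/12 = 276/12 = 23, a_5 = floor((48 + 46)/23) = 4.
  m_6 = 23*4 - 46 = 46, d_6 = (2392 - 46^2)/23 = 276/23 = 12, a_6 = floor((48 + 46)/12) = 7.
  m_7 = 12*7 - 46 = 38, d_7 = (2392 - 38^2)/12 = 948/12 = 79, a_7 = floor((48 + 38)/79) = 1.
  m_8 = 79*1 - 38 = 41, d_8 = (2392 - 41^2)/79 = 711/79 = 9, a_8 = floor((48 + 41)/9) = 9.
  m_9 = 9*9 - 41 = 40, d_9 = (2392 - 40^2)/9 = 792/9 = 88, a_9 = floor((48 + 40)/88) = 1.
  m_10 = 88*1 - 40 = 48, d_10 = (2392 - 48^2)/88 = 88/88 = 1, a_10 = floor((48 + 48)/1) = 96.
  m_11 = 1*96 - 48 = 48, d_11 = (2392 - 48^2)/1 = 88/1 = 88: (m_11, d_11) = (m_1, d_1) = (48, 88), so from here the quotients repeat a_1, ..., a_10; the period length is 10.
So sqrt(2392) = [48; (1, 9, 1, 7, 4, 7, 1, 9, 1, 96)] with period length k = 10.
k is even, so the fundamental solution of x^2 - 2392y^2 = 1 is (p_{k-1}, q_{k-1}) = (p_9, q_9); compute convergents through index 9.
Convergents (p_i = a_i*p_{i-1} + p_{i-2}, q_i = a_i*q_{i-1} + q_{i-2} with p_{-2}=0, p_{-1}=1, q_{-2}=1, q_{-1}=0):
  i=0: a_0=48, p_0 = 48*1 + 0 = 48, q_0 = 48*0 + 1 = 1.
  i=1: a_1=1, p_1 = 1*48 + 1 = 49, q_1 = 1*1 + 0 = 1.
  i=2: a_2=9, p_2 = 9*49 + 48 = 489, q_2 = 9*1 + 1 = 10.
  i=3: a_3=1, p_3 = 1*489 + 49 = 538, q_3 = 1*10 + 1 = 11.
  i=4: a_4=7, p_4 = 7*538 + 489 = 4255, q_4 = 7*11 + 10 = 87.
  i=5: a_5=4, p_5 = 4*4255 + 538 = 17558, q_5 = 4*87 + 11 = 359.
  i=6: a_6=7, p_6 = 7*17558 + 4255 = 127161, q_6 = 7*359 + 87 = 2600.
  i=7: a_7=1, p_7 = 1*127161 + 17558 = 144719, q_7 = 1*2600 + 359 = 2959.
  i=8: a_8=9, p_8 = 9*144719 + 127161 = 1429632, q_8 = 9*2959 + 2600 = 29231.
  i=9: a_9=1, p_9 = 1*1429632 + 144719 = 1574351, q_9 = 1*29231 + 2959 = 32190.
Check: 1574351^2 - 2392*32190^2 = 2478581071201 - 2478581071200 = 1, so (x, y) = (1574351, 32190) solves the equation, and by the theorem it is the least positive solution.

(x, y) = (1574351, 32190)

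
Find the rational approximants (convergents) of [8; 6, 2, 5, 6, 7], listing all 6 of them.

Using the convergent recurrence p_i = a_i*p_{i-1} + p_{i-2}, q_i = a_i*q_{i-1} + q_{i-2} with p_{-2}=0, p_{-1}=1, q_{-2}=1, q_{-1}=0:
  i=0: a_0=8, p_0 = 8*1 + 0 = 8, q_0 = 8*0 + 1 = 1.
  i=1: a_1=6, p_1 = 6*8 + 1 = 49, q_1 = 6*1 + 0 = 6.
  i=2: a_2=2, p_2 = 2*49 + 8 = 106, q_2 = 2*6 + 1 = 13.
  i=3: a_3=5, p_3 = 5*106 + 49 = 579, q_3 = 5*13 + 6 = 71.
  i=4: a_4=6, p_4 = 6*579 + 106 = 3580, q_4 = 6*71 + 13 = 439.
  i=5: a_5=7, p_5 = 7*3580 + 579 = 25639, q_5 = 7*439 + 71 = 3144.

8/1, 49/6, 106/13, 579/71, 3580/439, 25639/3144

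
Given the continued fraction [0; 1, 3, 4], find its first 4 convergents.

Using the convergent recurrence p_i = a_i*p_{i-1} + p_{i-2}, q_i = a_i*q_{i-1} + q_{i-2} with p_{-2}=0, p_{-1}=1, q_{-2}=1, q_{-1}=0:
  i=0: a_0=0, p_0 = 0*1 + 0 = 0, q_0 = 0*0 + 1 = 1.
  i=1: a_1=1, p_1 = 1*0 + 1 = 1, q_1 = 1*1 + 0 = 1.
  i=2: a_2=3, p_2 = 3*1 + 0 = 3, q_2 = 3*1 + 1 = 4.
  i=3: a_3=4, p_3 = 4*3 + 1 = 13, q_3 = 4*4 + 1 = 17.

0/1, 1/1, 3/4, 13/17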